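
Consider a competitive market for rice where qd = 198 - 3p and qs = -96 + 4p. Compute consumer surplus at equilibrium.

Equilibrium: 198 - 3p = -96 + 4p gives p* = 42, q* = 72.
Demand choke price (qd = 0): p = 66.
CS = ½(66 − 42)(72) = 864.

Consumer surplus = 864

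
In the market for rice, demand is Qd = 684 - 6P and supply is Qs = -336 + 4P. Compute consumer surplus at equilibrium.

Equilibrium: 684 - 6P = -336 + 4P gives P* = 102, Q* = 72.
Demand choke price (Qd = 0): P = 114.
CS = ½(114 − 102)(72) = 432.

Consumer surplus = 432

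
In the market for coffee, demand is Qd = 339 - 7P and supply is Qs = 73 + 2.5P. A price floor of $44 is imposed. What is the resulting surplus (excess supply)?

Equilibrium price would be P* = 28, so the floor at 44 binds.
At P = 44: Qd = 31, Qs = 183.
Surplus = 183 − 31 = 152.

Surplus = 152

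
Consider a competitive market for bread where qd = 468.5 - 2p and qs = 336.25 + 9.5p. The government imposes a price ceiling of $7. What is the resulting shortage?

Shortage = 51.75

Equilibrium price would be p* = 11.5, so the ceiling at 7 binds.
At p = 7: qd = 468.5 − 2(7) = 454.5, qs = 336.25 + 9.5(7) = 402.75.
Shortage = 454.5 − 402.75 = 51.75.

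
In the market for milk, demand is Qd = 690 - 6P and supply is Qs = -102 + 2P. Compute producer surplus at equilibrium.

Equilibrium: 690 - 6P = -102 + 2P gives P* = 99, Q* = 96.
Supply starts at P = 51 (where Qs = 0).
PS = ½(99 − 51)(96) = 2304.

Producer surplus = 2304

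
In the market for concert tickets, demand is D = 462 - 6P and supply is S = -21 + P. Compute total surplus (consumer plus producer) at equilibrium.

Total surplus = 1344

Equilibrium: 462 - 6P = -21 + P gives P* = 69, Q* = 48.
Demand choke price: P = 77; supply starts at P = 21.
CS = ½(77 − 69)(48) = 192; PS = ½(69 − 21)(48) = 1152.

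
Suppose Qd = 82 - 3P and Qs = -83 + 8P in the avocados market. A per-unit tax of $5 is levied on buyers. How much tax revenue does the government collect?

Tax revenue = 1435/11

Pre-tax equilibrium: P* = 15, Q* = 37.
Tax on buyers shifts demand to Qd = 82 − 3(P + 5) = 67 - 3P.
67 - 3P = -83 + 8P gives seller price Ps = 150/11; buyers pay Pb = 150/11 + 5 = 205/11.
New quantity: Q = 82 − 3(205/11) = 287/11.
Revenue = 5 × 287/11 = 1435/11.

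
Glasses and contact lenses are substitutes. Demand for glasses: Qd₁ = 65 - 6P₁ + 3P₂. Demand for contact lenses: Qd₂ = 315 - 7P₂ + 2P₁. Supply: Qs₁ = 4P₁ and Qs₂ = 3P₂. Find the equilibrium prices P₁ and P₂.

Market 1: 65 - 6P₁ + 3P₂ = 4P₁ → 10P₁ - 3P₂ = 65.
Market 2: 10P₂ - 2P₁ = 315.
Eliminating P₂: 10×(1) + 3×(2) gives 94P₁ = 1595, so P₁ = 1595/94.
Back-substitute into (2): P₂ = (315 + 2×1595/94) / 10 = 1640/47.

P₁ = 1595/94, P₂ = 1640/47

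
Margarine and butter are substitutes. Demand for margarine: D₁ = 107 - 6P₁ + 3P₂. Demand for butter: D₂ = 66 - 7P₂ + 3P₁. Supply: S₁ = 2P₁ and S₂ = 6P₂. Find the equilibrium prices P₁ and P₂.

P₁ = 1589/95, P₂ = 849/95

Market 1: 107 - 6P₁ + 3P₂ = 2P₁ → 8P₁ - 3P₂ = 107.
Market 2: 13P₂ - 3P₁ = 66.
Eliminating P₂: 13×(1) + 3×(2) gives 95P₁ = 1589, so P₁ = 1589/95.
Back-substitute into (2): P₂ = (66 + 3×1589/95) / 13 = 849/95.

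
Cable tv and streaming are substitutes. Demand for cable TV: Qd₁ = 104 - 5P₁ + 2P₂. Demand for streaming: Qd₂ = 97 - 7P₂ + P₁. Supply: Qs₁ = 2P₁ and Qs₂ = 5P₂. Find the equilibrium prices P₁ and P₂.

Market 1: 104 - 5P₁ + 2P₂ = 2P₁ → 7P₁ - 2P₂ = 104.
Market 2: 12P₂ - P₁ = 97.
Eliminating P₂: 12×(1) + 2×(2) gives 82P₁ = 1442, so P₁ = 721/41.
Back-substitute into (2): P₂ = (97 + 1×721/41) / 12 = 783/82.

P₁ = 721/41, P₂ = 783/82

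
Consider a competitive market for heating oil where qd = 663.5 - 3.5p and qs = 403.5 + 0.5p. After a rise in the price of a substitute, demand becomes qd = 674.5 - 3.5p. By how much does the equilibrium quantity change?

Δq = 1.375

Original equilibrium: p* = 65, q* = 436.
New equilibrium: 674.5 - 3.5p = 403.5 + 0.5p, so 271 = 4p and p' = 67.75; q' = 674.5 − 3.5(67.75) = 437.375.
Change in quantity: 437.375 − 436 = 1.375.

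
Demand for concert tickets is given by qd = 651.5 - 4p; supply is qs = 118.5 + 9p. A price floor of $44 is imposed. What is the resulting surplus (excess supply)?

Surplus = 39

Equilibrium price would be p* = 41, so the floor at 44 binds.
At p = 44: qd = 475.5, qs = 514.5.
Surplus = 514.5 − 475.5 = 39.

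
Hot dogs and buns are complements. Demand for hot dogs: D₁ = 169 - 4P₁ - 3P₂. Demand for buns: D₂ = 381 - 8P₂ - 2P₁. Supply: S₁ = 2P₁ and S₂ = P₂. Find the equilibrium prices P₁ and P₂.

P₁ = 7.875, P₂ = 487/12

Market 1: 169 - 4P₁ - 3P₂ = 2P₁ → 6P₁ + 3P₂ = 169.
Market 2: 9P₂ + 2P₁ = 381.
Eliminating P₂: 9×(1) − 3×(2) gives 48P₁ = 378, so P₁ = 7.875.
Back-substitute into (2): P₂ = (381 − 2×7.875) / 9 = 487/12.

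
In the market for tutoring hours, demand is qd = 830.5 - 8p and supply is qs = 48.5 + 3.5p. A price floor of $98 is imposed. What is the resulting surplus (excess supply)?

Equilibrium price would be p* = 68, so the floor at 98 binds.
At p = 98: qd = 46.5, qs = 391.5.
Surplus = 391.5 − 46.5 = 345.

Surplus = 345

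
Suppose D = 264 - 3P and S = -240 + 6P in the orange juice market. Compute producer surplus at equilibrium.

Equilibrium: 264 - 3P = -240 + 6P gives P* = 56, Q* = 96.
Supply starts at P = 40 (where S = 0).
PS = ½(56 − 40)(96) = 768.

Producer surplus = 768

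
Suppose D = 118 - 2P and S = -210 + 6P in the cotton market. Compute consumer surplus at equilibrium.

Equilibrium: 118 - 2P = -210 + 6P gives P* = 41, Q* = 36.
Demand choke price (D = 0): P = 59.
CS = ½(59 − 41)(36) = 324.

Consumer surplus = 324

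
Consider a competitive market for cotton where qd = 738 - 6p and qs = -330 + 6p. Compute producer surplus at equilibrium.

Producer surplus = 3468

Equilibrium: 738 - 6p = -330 + 6p gives p* = 89, q* = 204.
Supply starts at p = 55 (where qs = 0).
PS = ½(89 − 55)(204) = 3468.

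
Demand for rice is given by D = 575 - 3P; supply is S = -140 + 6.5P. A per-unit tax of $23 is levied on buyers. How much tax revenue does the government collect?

Tax revenue = 6946

Pre-tax equilibrium: P* = 1430/19, Q* = 6635/19.
Tax on buyers shifts demand to D = 575 − 3(P + 23) = 506 - 3P.
506 - 3P = -140 + 6.5P gives seller price Ps = 68; buyers pay Pb = 68 + 23 = 91.
New quantity: Q = 575 − 3(91) = 302.
Revenue = 23 × 302 = 6946.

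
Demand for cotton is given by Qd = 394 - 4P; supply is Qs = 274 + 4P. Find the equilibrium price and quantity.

P* = 15, Q* = 334

Set Qd = Qs: 394 - 4P = 274 + 4P.
120 = 8P, so P* = 15.
Q* = 394 − 4(15) = 334.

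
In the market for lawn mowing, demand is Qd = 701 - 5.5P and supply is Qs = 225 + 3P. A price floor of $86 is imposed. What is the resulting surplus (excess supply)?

Equilibrium price would be P* = 56, so the floor at 86 binds.
At P = 86: Qd = 228, Qs = 483.
Surplus = 483 − 228 = 255.

Surplus = 255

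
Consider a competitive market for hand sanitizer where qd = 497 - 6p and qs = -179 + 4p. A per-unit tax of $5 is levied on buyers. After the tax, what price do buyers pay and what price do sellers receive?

Buyers pay $69.6, sellers receive $64.6

Pre-tax equilibrium: p* = 67.6, q* = 91.4.
Tax on buyers shifts demand to qd = 497 − 6(p + 5) = 467 - 6p.
467 - 6p = -179 + 4p gives seller price ps = 64.6; buyers pay pb = 64.6 + 5 = 69.6.
New quantity: q = 497 − 6(69.6) = 79.4.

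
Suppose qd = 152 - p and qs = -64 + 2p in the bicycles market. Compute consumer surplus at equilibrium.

Consumer surplus = 3200

Equilibrium: 152 - p = -64 + 2p gives p* = 72, q* = 80.
Demand choke price (qd = 0): p = 152.
CS = ½(152 − 72)(80) = 3200.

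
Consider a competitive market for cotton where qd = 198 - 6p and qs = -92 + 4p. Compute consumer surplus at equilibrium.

Equilibrium: 198 - 6p = -92 + 4p gives p* = 29, q* = 24.
Demand choke price (qd = 0): p = 33.
CS = ½(33 − 29)(24) = 48.

Consumer surplus = 48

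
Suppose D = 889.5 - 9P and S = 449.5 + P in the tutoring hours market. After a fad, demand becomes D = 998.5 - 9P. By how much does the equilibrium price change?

ΔP = 10.9

Original equilibrium: P* = 44, Q* = 493.5.
New equilibrium: 998.5 - 9P = 449.5 + P, so 549 = 10P and P' = 54.9; Q' = 998.5 − 9(54.9) = 504.4.
Change in price: 54.9 − 44 = 10.9.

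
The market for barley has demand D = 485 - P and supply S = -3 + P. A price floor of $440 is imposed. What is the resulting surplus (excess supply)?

Surplus = 392

Equilibrium price would be P* = 244, so the floor at 440 binds.
At P = 440: D = 45, S = 437.
Surplus = 437 − 45 = 392.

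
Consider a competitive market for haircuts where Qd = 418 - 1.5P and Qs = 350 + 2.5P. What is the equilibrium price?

Set Qd = Qs: 418 - 1.5P = 350 + 2.5P.
68 = 4P, so P* = 17.
Q* = 418 − 1.5(17) = 392.5.

P* = 17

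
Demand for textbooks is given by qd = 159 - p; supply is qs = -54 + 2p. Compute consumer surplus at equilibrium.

Equilibrium: 159 - p = -54 + 2p gives p* = 71, q* = 88.
Demand choke price (qd = 0): p = 159.
CS = ½(159 − 71)(88) = 3872.

Consumer surplus = 3872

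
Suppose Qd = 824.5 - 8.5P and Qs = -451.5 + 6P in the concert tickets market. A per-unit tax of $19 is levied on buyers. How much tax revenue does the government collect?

Pre-tax equilibrium: P* = 88, Q* = 76.5.
Tax on buyers shifts demand to Qd = 824.5 − 8.5(P + 19) = 663 - 8.5P.
663 - 8.5P = -451.5 + 6P gives seller price Ps = 2229/29; buyers pay Pb = 2229/29 + 19 = 2780/29.
New quantity: Q = 824.5 − 8.5(2780/29) = 561/58.
Revenue = 19 × 561/58 = 10659/58.

Tax revenue = 10659/58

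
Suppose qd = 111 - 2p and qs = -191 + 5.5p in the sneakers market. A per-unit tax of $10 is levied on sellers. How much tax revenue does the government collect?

Pre-tax equilibrium: p* = 604/15, q* = 457/15.
Tax on sellers shifts supply to qs = -191 + 5.5(p − 10) = -246 + 5.5p.
111 - 2p = -246 + 5.5p gives buyer price pb = 47.6; sellers receive ps = 47.6 − 10 = 37.6.
New quantity: q = 111 − 2(47.6) = 15.8.
Revenue = 10 × 15.8 = 158.

Tax revenue = 158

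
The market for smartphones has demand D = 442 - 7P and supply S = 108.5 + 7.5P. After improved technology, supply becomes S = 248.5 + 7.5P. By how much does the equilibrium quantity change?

Original equilibrium: P* = 23, Q* = 281.
New equilibrium: 442 - 7P = 248.5 + 7.5P, so 193.5 = 14.5P and P' = 387/29; Q' = 442 − 7(387/29) = 10109/29.
Change in quantity: 10109/29 − 281 = 1960/29.

ΔQ = 1960/29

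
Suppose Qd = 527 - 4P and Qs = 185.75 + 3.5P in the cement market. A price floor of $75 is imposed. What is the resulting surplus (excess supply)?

Equilibrium price would be P* = 45.5, so the floor at 75 binds.
At P = 75: Qd = 227, Qs = 448.25.
Surplus = 448.25 − 227 = 221.25.

Surplus = 221.25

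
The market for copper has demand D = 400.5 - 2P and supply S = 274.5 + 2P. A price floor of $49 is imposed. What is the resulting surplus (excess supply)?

Surplus = 70

Equilibrium price would be P* = 31.5, so the floor at 49 binds.
At P = 49: D = 302.5, S = 372.5.
Surplus = 372.5 − 302.5 = 70.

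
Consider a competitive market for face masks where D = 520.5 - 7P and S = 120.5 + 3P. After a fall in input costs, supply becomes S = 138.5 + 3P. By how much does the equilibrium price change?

ΔP = -1.8

Original equilibrium: P* = 40, Q* = 240.5.
New equilibrium: 520.5 - 7P = 138.5 + 3P, so 382 = 10P and P' = 38.2; Q' = 520.5 − 7(38.2) = 253.1.
Change in price: 38.2 − 40 = -1.8.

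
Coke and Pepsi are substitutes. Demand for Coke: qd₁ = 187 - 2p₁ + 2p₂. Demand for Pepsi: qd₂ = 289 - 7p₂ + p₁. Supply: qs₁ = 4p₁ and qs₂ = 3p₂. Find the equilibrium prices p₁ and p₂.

p₁ = 1224/29, p₂ = 1921/58

Market 1: 187 - 2p₁ + 2p₂ = 4p₁ → 6p₁ - 2p₂ = 187.
Market 2: 10p₂ - p₁ = 289.
Eliminating p₂: 10×(1) + 2×(2) gives 58p₁ = 2448, so p₁ = 1224/29.
Back-substitute into (2): p₂ = (289 + 1×1224/29) / 10 = 1921/58.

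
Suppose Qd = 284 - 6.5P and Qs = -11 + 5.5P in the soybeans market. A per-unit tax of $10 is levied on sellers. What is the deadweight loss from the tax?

Pre-tax equilibrium: P* = 295/12, Q* = 2981/24.
Tax on sellers shifts supply to Qs = -11 + 5.5(P − 10) = -66 + 5.5P.
284 - 6.5P = -66 + 5.5P gives buyer price Pb = 175/6; sellers receive Ps = 175/6 − 10 = 115/6.
New quantity: Q = 284 − 6.5(175/6) = 1133/12.
DWL = ½ × 10 × (2981/24 − 1133/12) = 3575/24.

Deadweight loss = 3575/24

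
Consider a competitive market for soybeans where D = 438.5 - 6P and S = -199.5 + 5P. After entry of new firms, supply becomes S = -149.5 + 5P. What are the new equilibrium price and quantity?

Original equilibrium: P* = 58, Q* = 90.5.
New equilibrium: 438.5 - 6P = -149.5 + 5P, so 588 = 11P and P' = 588/11; Q' = 438.5 − 6(588/11) = 2591/22.

P' = 588/11, Q' = 2591/22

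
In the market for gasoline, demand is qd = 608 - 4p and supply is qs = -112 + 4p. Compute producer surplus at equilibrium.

Producer surplus = 7688

Equilibrium: 608 - 4p = -112 + 4p gives p* = 90, q* = 248.
Supply starts at p = 28 (where qs = 0).
PS = ½(90 − 28)(248) = 7688.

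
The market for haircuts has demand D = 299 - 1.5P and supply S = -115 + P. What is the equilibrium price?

Set D = S: 299 - 1.5P = -115 + P.
414 = 2.5P, so P* = 165.6.
Q* = 299 − 1.5(165.6) = 50.6.

P* = 165.6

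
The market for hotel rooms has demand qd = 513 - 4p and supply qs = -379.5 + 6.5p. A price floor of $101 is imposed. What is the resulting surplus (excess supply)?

Surplus = 168

Equilibrium price would be p* = 85, so the floor at 101 binds.
At p = 101: qd = 109, qs = 277.
Surplus = 277 − 109 = 168.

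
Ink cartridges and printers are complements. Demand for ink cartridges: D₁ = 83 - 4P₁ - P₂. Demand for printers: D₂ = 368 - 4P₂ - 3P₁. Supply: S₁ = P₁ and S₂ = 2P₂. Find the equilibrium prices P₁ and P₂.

Market 1: 83 - 4P₁ - P₂ = P₁ → 5P₁ + P₂ = 83.
Market 2: 6P₂ + 3P₁ = 368.
Eliminating P₂: 6×(1) − 1×(2) gives 27P₁ = 130, so P₁ = 130/27.
Back-substitute into (2): P₂ = (368 − 3×130/27) / 6 = 1591/27.

P₁ = 130/27, P₂ = 1591/27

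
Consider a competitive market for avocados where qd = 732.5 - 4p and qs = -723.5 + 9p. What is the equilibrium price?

p* = 112

Set qd = qs: 732.5 - 4p = -723.5 + 9p.
1456 = 13p, so p* = 112.
q* = 732.5 − 4(112) = 284.5.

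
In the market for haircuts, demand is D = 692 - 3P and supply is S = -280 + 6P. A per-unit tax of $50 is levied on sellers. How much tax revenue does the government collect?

Pre-tax equilibrium: P* = 108, Q* = 368.
Tax on sellers shifts supply to S = -280 + 6(P − 50) = -580 + 6P.
692 - 3P = -580 + 6P gives buyer price Pb = 424/3; sellers receive Ps = 424/3 − 50 = 274/3.
New quantity: Q = 692 − 3(424/3) = 268.
Revenue = 50 × 268 = 13400.

Tax revenue = 13400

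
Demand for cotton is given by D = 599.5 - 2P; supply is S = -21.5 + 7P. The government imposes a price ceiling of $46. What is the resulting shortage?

Shortage = 207

Equilibrium price would be P* = 69, so the ceiling at 46 binds.
At P = 46: D = 599.5 − 2(46) = 507.5, S = -21.5 + 7(46) = 300.5.
Shortage = 507.5 − 300.5 = 207.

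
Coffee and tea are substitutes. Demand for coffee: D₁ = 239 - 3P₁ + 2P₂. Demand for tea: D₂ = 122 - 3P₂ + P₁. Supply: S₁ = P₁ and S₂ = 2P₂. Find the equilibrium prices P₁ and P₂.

P₁ = 1439/18, P₂ = 727/18

Market 1: 239 - 3P₁ + 2P₂ = P₁ → 4P₁ - 2P₂ = 239.
Market 2: 5P₂ - P₁ = 122.
Eliminating P₂: 5×(1) + 2×(2) gives 18P₁ = 1439, so P₁ = 1439/18.
Back-substitute into (2): P₂ = (122 + 1×1439/18) / 5 = 727/18.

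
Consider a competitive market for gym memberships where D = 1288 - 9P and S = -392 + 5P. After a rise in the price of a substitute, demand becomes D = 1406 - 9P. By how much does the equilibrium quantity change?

Original equilibrium: P* = 120, Q* = 208.
New equilibrium: 1406 - 9P = -392 + 5P, so 1798 = 14P and P' = 899/7; Q' = 1406 − 9(899/7) = 1751/7.
Change in quantity: 1751/7 − 208 = 295/7.

ΔQ = 295/7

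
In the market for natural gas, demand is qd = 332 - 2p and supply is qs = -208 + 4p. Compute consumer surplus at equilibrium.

Consumer surplus = 5776

Equilibrium: 332 - 2p = -208 + 4p gives p* = 90, q* = 152.
Demand choke price (qd = 0): p = 166.
CS = ½(166 − 90)(152) = 5776.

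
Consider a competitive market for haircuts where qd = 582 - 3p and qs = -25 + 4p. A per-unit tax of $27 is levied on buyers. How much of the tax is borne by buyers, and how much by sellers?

Buyers bear 108/7, sellers bear 81/7

Pre-tax equilibrium: p* = 607/7, q* = 2253/7.
Tax on buyers shifts demand to qd = 582 − 3(p + 27) = 501 - 3p.
501 - 3p = -25 + 4p gives seller price ps = 526/7; buyers pay pb = 526/7 + 27 = 715/7.
New quantity: q = 582 − 3(715/7) = 1929/7.
Buyer burden = 715/7 − 607/7 = 108/7; seller burden = 607/7 − 526/7 = 81/7.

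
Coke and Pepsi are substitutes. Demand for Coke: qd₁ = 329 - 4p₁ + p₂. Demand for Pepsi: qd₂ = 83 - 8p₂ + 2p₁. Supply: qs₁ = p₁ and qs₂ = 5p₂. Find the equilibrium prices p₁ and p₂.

Market 1: 329 - 4p₁ + p₂ = p₁ → 5p₁ - p₂ = 329.
Market 2: 13p₂ - 2p₁ = 83.
Eliminating p₂: 13×(1) + 1×(2) gives 63p₁ = 4360, so p₁ = 4360/63.
Back-substitute into (2): p₂ = (83 + 2×4360/63) / 13 = 1073/63.

p₁ = 4360/63, p₂ = 1073/63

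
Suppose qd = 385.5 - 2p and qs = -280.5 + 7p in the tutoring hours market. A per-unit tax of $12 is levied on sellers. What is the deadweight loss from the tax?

Deadweight loss = 112

Pre-tax equilibrium: p* = 74, q* = 237.5.
Tax on sellers shifts supply to qs = -280.5 + 7(p − 12) = -364.5 + 7p.
385.5 - 2p = -364.5 + 7p gives buyer price pb = 250/3; sellers receive ps = 250/3 − 12 = 214/3.
New quantity: q = 385.5 − 2(250/3) = 1313/6.
DWL = ½ × 12 × (237.5 − 1313/6) = 112.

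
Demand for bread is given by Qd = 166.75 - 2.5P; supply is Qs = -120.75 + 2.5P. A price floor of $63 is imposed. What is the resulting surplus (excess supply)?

Surplus = 27.5

Equilibrium price would be P* = 57.5, so the floor at 63 binds.
At P = 63: Qd = 9.25, Qs = 36.75.
Surplus = 36.75 − 9.25 = 27.5.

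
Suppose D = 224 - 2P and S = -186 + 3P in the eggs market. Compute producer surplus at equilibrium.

Equilibrium: 224 - 2P = -186 + 3P gives P* = 82, Q* = 60.
Supply starts at P = 62 (where S = 0).
PS = ½(82 − 62)(60) = 600.

Producer surplus = 600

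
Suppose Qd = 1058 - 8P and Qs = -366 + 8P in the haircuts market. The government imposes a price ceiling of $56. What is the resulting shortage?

Equilibrium price would be P* = 89, so the ceiling at 56 binds.
At P = 56: Qd = 1058 − 8(56) = 610, Qs = -366 + 8(56) = 82.
Shortage = 610 − 82 = 528.

Shortage = 528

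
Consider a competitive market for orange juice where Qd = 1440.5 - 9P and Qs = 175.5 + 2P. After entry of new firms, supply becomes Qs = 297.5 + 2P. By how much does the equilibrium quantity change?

ΔQ = 1098/11

Original equilibrium: P* = 115, Q* = 405.5.
New equilibrium: 1440.5 - 9P = 297.5 + 2P, so 1143 = 11P and P' = 1143/11; Q' = 1440.5 − 9(1143/11) = 11117/22.
Change in quantity: 11117/22 − 405.5 = 1098/11.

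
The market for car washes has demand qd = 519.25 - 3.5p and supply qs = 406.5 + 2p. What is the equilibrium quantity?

Set qd = qs: 519.25 - 3.5p = 406.5 + 2p.
112.75 = 5.5p, so p* = 20.5.
q* = 519.25 − 3.5(20.5) = 447.5.

q* = 447.5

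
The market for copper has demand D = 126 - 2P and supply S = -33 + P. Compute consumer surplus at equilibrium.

Consumer surplus = 100

Equilibrium: 126 - 2P = -33 + P gives P* = 53, Q* = 20.
Demand choke price (D = 0): P = 63.
CS = ½(63 − 53)(20) = 100.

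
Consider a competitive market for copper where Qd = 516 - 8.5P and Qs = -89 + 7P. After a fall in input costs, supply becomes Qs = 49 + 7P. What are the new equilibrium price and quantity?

Original equilibrium: P* = 1210/31, Q* = 5711/31.
New equilibrium: 516 - 8.5P = 49 + 7P, so 467 = 15.5P and P' = 934/31; Q' = 516 − 8.5(934/31) = 8057/31.

P' = 934/31, Q' = 8057/31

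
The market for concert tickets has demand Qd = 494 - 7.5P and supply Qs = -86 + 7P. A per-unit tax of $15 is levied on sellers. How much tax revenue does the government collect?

Pre-tax equilibrium: P* = 40, Q* = 194.
Tax on sellers shifts supply to Qs = -86 + 7(P − 15) = -191 + 7P.
494 - 7.5P = -191 + 7P gives buyer price Pb = 1370/29; sellers receive Ps = 1370/29 − 15 = 935/29.
New quantity: Q = 494 − 7.5(1370/29) = 4051/29.
Revenue = 15 × 4051/29 = 60765/29.

Tax revenue = 60765/29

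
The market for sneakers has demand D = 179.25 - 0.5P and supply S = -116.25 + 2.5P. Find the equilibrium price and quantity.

P* = 98.5, Q* = 130

Set D = S: 179.25 - 0.5P = -116.25 + 2.5P.
295.5 = 3P, so P* = 98.5.
Q* = 179.25 − 0.5(98.5) = 130.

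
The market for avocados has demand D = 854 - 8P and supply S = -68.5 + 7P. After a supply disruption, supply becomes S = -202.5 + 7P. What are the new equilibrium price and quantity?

Original equilibrium: P* = 61.5, Q* = 362.
New equilibrium: 854 - 8P = -202.5 + 7P, so 1056.5 = 15P and P' = 2113/30; Q' = 854 − 8(2113/30) = 4358/15.

P' = 2113/30, Q' = 4358/15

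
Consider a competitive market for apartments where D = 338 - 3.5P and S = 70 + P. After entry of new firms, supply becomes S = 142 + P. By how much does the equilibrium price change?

ΔP = -16

Original equilibrium: P* = 536/9, Q* = 1166/9.
New equilibrium: 338 - 3.5P = 142 + P, so 196 = 4.5P and P' = 392/9; Q' = 338 − 3.5(392/9) = 1670/9.
Change in price: 392/9 − 536/9 = -16.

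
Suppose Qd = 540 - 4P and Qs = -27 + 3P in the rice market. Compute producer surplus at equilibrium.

Equilibrium: 540 - 4P = -27 + 3P gives P* = 81, Q* = 216.
Supply starts at P = 9 (where Qs = 0).
PS = ½(81 − 9)(216) = 7776.

Producer surplus = 7776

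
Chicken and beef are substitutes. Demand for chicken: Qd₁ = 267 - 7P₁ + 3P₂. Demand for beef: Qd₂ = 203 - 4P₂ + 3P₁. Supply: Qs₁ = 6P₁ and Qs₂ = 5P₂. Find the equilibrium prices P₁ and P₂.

Market 1: 267 - 7P₁ + 3P₂ = 6P₁ → 13P₁ - 3P₂ = 267.
Market 2: 9P₂ - 3P₁ = 203.
Eliminating P₂: 9×(1) + 3×(2) gives 108P₁ = 3012, so P₁ = 251/9.
Back-substitute into (2): P₂ = (203 + 3×251/9) / 9 = 860/27.

P₁ = 251/9, P₂ = 860/27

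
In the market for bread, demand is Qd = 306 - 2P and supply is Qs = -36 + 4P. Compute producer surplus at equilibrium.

Producer surplus = 4608

Equilibrium: 306 - 2P = -36 + 4P gives P* = 57, Q* = 192.
Supply starts at P = 9 (where Qs = 0).
PS = ½(57 − 9)(192) = 4608.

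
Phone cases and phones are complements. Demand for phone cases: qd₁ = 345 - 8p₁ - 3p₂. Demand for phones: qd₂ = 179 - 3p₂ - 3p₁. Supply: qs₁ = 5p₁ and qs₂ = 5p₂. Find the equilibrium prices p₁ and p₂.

Market 1: 345 - 8p₁ - 3p₂ = 5p₁ → 13p₁ + 3p₂ = 345.
Market 2: 8p₂ + 3p₁ = 179.
Eliminating p₂: 8×(1) − 3×(2) gives 95p₁ = 2223, so p₁ = 23.4.
Back-substitute into (2): p₂ = (179 − 3×23.4) / 8 = 13.6.

p₁ = 23.4, p₂ = 13.6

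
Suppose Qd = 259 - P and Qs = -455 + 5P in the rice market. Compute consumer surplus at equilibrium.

Equilibrium: 259 - P = -455 + 5P gives P* = 119, Q* = 140.
Demand choke price (Qd = 0): P = 259.
CS = ½(259 − 119)(140) = 9800.

Consumer surplus = 9800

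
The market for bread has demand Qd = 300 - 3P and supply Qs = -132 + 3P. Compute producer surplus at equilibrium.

Equilibrium: 300 - 3P = -132 + 3P gives P* = 72, Q* = 84.
Supply starts at P = 44 (where Qs = 0).
PS = ½(72 − 44)(84) = 1176.

Producer surplus = 1176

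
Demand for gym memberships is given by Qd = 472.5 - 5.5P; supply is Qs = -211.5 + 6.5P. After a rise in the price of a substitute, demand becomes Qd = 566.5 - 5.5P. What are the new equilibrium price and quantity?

Original equilibrium: P* = 57, Q* = 159.
New equilibrium: 566.5 - 5.5P = -211.5 + 6.5P, so 778 = 12P and P' = 389/6; Q' = 566.5 − 5.5(389/6) = 2519/12.

P' = 389/6, Q' = 2519/12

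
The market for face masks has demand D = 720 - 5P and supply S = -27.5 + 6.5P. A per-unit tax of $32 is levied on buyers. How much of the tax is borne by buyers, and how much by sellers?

Pre-tax equilibrium: P* = 65, Q* = 395.
Tax on buyers shifts demand to D = 720 − 5(P + 32) = 560 - 5P.
560 - 5P = -27.5 + 6.5P gives seller price Ps = 1175/23; buyers pay Pb = 1175/23 + 32 = 1911/23.
New quantity: Q = 720 − 5(1911/23) = 7005/23.
Buyer burden = 1911/23 − 65 = 416/23; seller burden = 65 − 1175/23 = 320/23.

Buyers bear 416/23, sellers bear 320/23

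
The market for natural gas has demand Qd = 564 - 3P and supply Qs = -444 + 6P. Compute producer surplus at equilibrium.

Producer surplus = 4332

Equilibrium: 564 - 3P = -444 + 6P gives P* = 112, Q* = 228.
Supply starts at P = 74 (where Qs = 0).
PS = ½(112 − 74)(228) = 4332.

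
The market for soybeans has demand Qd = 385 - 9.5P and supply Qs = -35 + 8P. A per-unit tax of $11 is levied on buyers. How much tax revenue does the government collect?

Pre-tax equilibrium: P* = 24, Q* = 157.
Tax on buyers shifts demand to Qd = 385 − 9.5(P + 11) = 280.5 - 9.5P.
280.5 - 9.5P = -35 + 8P gives seller price Ps = 631/35; buyers pay Pb = 631/35 + 11 = 1016/35.
New quantity: Q = 385 − 9.5(1016/35) = 3823/35.
Revenue = 11 × 3823/35 = 42053/35.

Tax revenue = 42053/35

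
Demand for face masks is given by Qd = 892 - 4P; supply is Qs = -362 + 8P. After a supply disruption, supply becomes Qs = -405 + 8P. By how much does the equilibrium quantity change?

Original equilibrium: P* = 104.5, Q* = 474.
New equilibrium: 892 - 4P = -405 + 8P, so 1297 = 12P and P' = 1297/12; Q' = 892 − 4(1297/12) = 1379/3.
Change in quantity: 1379/3 − 474 = -43/3.

ΔQ = -43/3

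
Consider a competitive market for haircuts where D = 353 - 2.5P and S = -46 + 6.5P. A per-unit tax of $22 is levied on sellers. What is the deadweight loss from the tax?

Deadweight loss = 7865/18

Pre-tax equilibrium: P* = 133/3, Q* = 1453/6.
Tax on sellers shifts supply to S = -46 + 6.5(P − 22) = -189 + 6.5P.
353 - 2.5P = -189 + 6.5P gives buyer price Pb = 542/9; sellers receive Ps = 542/9 − 22 = 344/9.
New quantity: Q = 353 − 2.5(542/9) = 1822/9.
DWL = ½ × 22 × (1453/6 − 1822/9) = 7865/18.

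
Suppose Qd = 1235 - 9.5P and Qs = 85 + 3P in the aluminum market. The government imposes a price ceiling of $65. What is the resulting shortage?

Shortage = 337.5

Equilibrium price would be P* = 92, so the ceiling at 65 binds.
At P = 65: Qd = 1235 − 9.5(65) = 617.5, Qs = 85 + 3(65) = 280.
Shortage = 617.5 − 280 = 337.5.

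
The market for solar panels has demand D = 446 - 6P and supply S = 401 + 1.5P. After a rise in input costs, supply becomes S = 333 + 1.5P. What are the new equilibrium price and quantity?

Original equilibrium: P* = 6, Q* = 410.
New equilibrium: 446 - 6P = 333 + 1.5P, so 113 = 7.5P and P' = 226/15; Q' = 446 − 6(226/15) = 355.6.

P' = 226/15, Q' = 355.6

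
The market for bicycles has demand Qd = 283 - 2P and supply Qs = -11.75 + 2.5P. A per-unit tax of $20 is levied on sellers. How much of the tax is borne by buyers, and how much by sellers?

Pre-tax equilibrium: P* = 65.5, Q* = 152.
Tax on sellers shifts supply to Qs = -11.75 + 2.5(P − 20) = -61.75 + 2.5P.
283 - 2P = -61.75 + 2.5P gives buyer price Pb = 1379/18; sellers receive Ps = 1379/18 − 20 = 1019/18.
New quantity: Q = 283 − 2(1379/18) = 1168/9.
Buyer burden = 1379/18 − 65.5 = 100/9; seller burden = 65.5 − 1019/18 = 80/9.

Buyers bear 100/9, sellers bear 80/9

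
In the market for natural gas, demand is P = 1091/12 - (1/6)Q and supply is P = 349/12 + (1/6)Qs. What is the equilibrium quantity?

Q* = 185.5

Set the two price expressions equal: 1091/12 - (1/6)Q = 349/12 + (1/6)Q.
371/6 = (1/3)Q, so Q* = 185.5.
P* = 1091/12 − (1/6)(185.5) = 60.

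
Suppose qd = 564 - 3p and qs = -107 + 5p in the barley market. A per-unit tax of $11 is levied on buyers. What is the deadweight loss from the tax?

Pre-tax equilibrium: p* = 83.875, q* = 312.375.
Tax on buyers shifts demand to qd = 564 − 3(p + 11) = 531 - 3p.
531 - 3p = -107 + 5p gives seller price ps = 79.75; buyers pay pb = 79.75 + 11 = 90.75.
New quantity: q = 564 − 3(90.75) = 291.75.
DWL = ½ × 11 × (312.375 − 291.75) = 113.4375.

Deadweight loss = 113.4375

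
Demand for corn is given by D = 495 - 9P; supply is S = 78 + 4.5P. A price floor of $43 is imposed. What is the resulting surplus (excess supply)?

Equilibrium price would be P* = 278/9, so the floor at 43 binds.
At P = 43: D = 108, S = 271.5.
Surplus = 271.5 − 108 = 163.5.

Surplus = 163.5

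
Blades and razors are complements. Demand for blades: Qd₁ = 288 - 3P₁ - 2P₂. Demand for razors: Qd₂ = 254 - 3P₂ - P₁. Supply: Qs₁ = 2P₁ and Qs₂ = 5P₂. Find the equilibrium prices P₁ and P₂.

Market 1: 288 - 3P₁ - 2P₂ = 2P₁ → 5P₁ + 2P₂ = 288.
Market 2: 8P₂ + P₁ = 254.
Eliminating P₂: 8×(1) − 2×(2) gives 38P₁ = 1796, so P₁ = 898/19.
Back-substitute into (2): P₂ = (254 − 1×898/19) / 8 = 491/19.

P₁ = 898/19, P₂ = 491/19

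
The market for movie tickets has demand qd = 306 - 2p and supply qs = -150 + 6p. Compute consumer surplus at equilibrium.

Equilibrium: 306 - 2p = -150 + 6p gives p* = 57, q* = 192.
Demand choke price (qd = 0): p = 153.
CS = ½(153 − 57)(192) = 9216.

Consumer surplus = 9216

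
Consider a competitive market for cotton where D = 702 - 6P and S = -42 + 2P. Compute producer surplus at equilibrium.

Producer surplus = 5184

Equilibrium: 702 - 6P = -42 + 2P gives P* = 93, Q* = 144.
Supply starts at P = 21 (where S = 0).
PS = ½(93 − 21)(144) = 5184.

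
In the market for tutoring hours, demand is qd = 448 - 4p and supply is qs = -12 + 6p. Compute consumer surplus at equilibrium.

Consumer surplus = 8712

Equilibrium: 448 - 4p = -12 + 6p gives p* = 46, q* = 264.
Demand choke price (qd = 0): p = 112.
CS = ½(112 − 46)(264) = 8712.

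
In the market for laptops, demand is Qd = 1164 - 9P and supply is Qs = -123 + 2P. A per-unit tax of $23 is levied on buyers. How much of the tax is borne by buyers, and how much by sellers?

Buyers bear 46/11, sellers bear 207/11

Pre-tax equilibrium: P* = 117, Q* = 111.
Tax on buyers shifts demand to Qd = 1164 − 9(P + 23) = 957 - 9P.
957 - 9P = -123 + 2P gives seller price Ps = 1080/11; buyers pay Pb = 1080/11 + 23 = 1333/11.
New quantity: Q = 1164 − 9(1333/11) = 807/11.
Buyer burden = 1333/11 − 117 = 46/11; seller burden = 117 − 1080/11 = 207/11.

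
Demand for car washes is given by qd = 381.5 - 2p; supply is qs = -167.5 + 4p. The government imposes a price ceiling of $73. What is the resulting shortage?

Shortage = 111

Equilibrium price would be p* = 91.5, so the ceiling at 73 binds.
At p = 73: qd = 381.5 − 2(73) = 235.5, qs = -167.5 + 4(73) = 124.5.
Shortage = 235.5 − 124.5 = 111.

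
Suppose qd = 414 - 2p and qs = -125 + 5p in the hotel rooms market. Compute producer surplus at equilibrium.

Equilibrium: 414 - 2p = -125 + 5p gives p* = 77, q* = 260.
Supply starts at p = 25 (where qs = 0).
PS = ½(77 − 25)(260) = 6760.

Producer surplus = 6760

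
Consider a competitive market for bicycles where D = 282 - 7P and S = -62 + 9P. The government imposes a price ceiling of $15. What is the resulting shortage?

Shortage = 104

Equilibrium price would be P* = 21.5, so the ceiling at 15 binds.
At P = 15: D = 282 − 7(15) = 177, S = -62 + 9(15) = 73.
Shortage = 177 − 73 = 104.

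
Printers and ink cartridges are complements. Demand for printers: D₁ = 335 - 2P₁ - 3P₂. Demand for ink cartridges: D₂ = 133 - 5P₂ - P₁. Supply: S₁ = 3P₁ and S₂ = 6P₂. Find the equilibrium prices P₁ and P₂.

Market 1: 335 - 2P₁ - 3P₂ = 3P₁ → 5P₁ + 3P₂ = 335.
Market 2: 11P₂ + P₁ = 133.
Eliminating P₂: 11×(1) − 3×(2) gives 52P₁ = 3286, so P₁ = 1643/26.
Back-substitute into (2): P₂ = (133 − 1×1643/26) / 11 = 165/26.

P₁ = 1643/26, P₂ = 165/26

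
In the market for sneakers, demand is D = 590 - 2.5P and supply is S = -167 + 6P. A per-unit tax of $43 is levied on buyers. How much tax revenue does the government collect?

Pre-tax equilibrium: P* = 1514/17, Q* = 6245/17.
Tax on buyers shifts demand to D = 590 − 2.5(P + 43) = 482.5 - 2.5P.
482.5 - 2.5P = -167 + 6P gives seller price Ps = 1299/17; buyers pay Pb = 1299/17 + 43 = 2030/17.
New quantity: Q = 590 − 2.5(2030/17) = 4955/17.
Revenue = 43 × 4955/17 = 213065/17.

Tax revenue = 213065/17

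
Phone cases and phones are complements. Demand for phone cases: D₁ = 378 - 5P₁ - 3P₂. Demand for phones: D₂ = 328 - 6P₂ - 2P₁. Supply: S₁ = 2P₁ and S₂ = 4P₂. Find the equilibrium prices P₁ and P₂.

Market 1: 378 - 5P₁ - 3P₂ = 2P₁ → 7P₁ + 3P₂ = 378.
Market 2: 10P₂ + 2P₁ = 328.
Eliminating P₂: 10×(1) − 3×(2) gives 64P₁ = 2796, so P₁ = 43.6875.
Back-substitute into (2): P₂ = (328 − 2×43.6875) / 10 = 24.0625.

P₁ = 43.6875, P₂ = 24.0625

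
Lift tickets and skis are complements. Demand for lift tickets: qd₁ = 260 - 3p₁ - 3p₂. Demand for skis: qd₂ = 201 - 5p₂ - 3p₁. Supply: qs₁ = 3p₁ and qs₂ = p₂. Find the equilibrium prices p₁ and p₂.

Market 1: 260 - 3p₁ - 3p₂ = 3p₁ → 6p₁ + 3p₂ = 260.
Market 2: 6p₂ + 3p₁ = 201.
Eliminating p₂: 6×(1) − 3×(2) gives 27p₁ = 957, so p₁ = 319/9.
Back-substitute into (2): p₂ = (201 − 3×319/9) / 6 = 142/9.

p₁ = 319/9, p₂ = 142/9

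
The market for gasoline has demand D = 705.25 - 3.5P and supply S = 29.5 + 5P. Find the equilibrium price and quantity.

P* = 79.5, Q* = 427

Set D = S: 705.25 - 3.5P = 29.5 + 5P.
675.75 = 8.5P, so P* = 79.5.
Q* = 705.25 − 3.5(79.5) = 427.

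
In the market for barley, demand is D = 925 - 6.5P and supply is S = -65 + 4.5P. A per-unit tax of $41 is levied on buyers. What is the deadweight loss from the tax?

Deadweight loss = 196677/88

Pre-tax equilibrium: P* = 90, Q* = 340.
Tax on buyers shifts demand to D = 925 − 6.5(P + 41) = 658.5 - 6.5P.
658.5 - 6.5P = -65 + 4.5P gives seller price Ps = 1447/22; buyers pay Pb = 1447/22 + 41 = 2349/22.
New quantity: Q = 925 − 6.5(2349/22) = 10163/44.
DWL = ½ × 41 × (340 − 10163/44) = 196677/88.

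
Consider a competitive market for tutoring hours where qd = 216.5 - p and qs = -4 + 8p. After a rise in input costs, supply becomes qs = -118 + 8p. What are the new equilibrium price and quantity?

p' = 223/6, q' = 538/3

Original equilibrium: p* = 24.5, q* = 192.
New equilibrium: 216.5 - p = -118 + 8p, so 334.5 = 9p and p' = 223/6; q' = 216.5 − 1(223/6) = 538/3.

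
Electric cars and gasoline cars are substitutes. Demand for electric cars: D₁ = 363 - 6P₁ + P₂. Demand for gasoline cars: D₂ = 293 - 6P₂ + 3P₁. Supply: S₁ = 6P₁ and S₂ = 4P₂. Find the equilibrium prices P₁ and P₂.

P₁ = 3923/117, P₂ = 1535/39

Market 1: 363 - 6P₁ + P₂ = 6P₁ → 12P₁ - P₂ = 363.
Market 2: 10P₂ - 3P₁ = 293.
Eliminating P₂: 10×(1) + 1×(2) gives 117P₁ = 3923, so P₁ = 3923/117.
Back-substitute into (2): P₂ = (293 + 3×3923/117) / 10 = 1535/39.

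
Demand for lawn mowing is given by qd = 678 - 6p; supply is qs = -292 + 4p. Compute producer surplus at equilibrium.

Producer surplus = 1152

Equilibrium: 678 - 6p = -292 + 4p gives p* = 97, q* = 96.
Supply starts at p = 73 (where qs = 0).
PS = ½(97 − 73)(96) = 1152.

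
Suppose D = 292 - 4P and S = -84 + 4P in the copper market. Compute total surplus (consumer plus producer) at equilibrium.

Total surplus = 2704

Equilibrium: 292 - 4P = -84 + 4P gives P* = 47, Q* = 104.
Demand choke price: P = 73; supply starts at P = 21.
CS = ½(73 − 47)(104) = 1352; PS = ½(47 − 21)(104) = 1352.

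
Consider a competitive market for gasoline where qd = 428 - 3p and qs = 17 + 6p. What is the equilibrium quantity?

Set qd = qs: 428 - 3p = 17 + 6p.
411 = 9p, so p* = 137/3.
q* = 428 − 3(137/3) = 291.

q* = 291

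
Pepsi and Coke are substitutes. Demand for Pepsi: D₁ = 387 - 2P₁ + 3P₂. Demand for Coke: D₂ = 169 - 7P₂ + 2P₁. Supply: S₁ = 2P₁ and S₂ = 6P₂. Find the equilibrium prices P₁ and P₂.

Market 1: 387 - 2P₁ + 3P₂ = 2P₁ → 4P₁ - 3P₂ = 387.
Market 2: 13P₂ - 2P₁ = 169.
Eliminating P₂: 13×(1) + 3×(2) gives 46P₁ = 5538, so P₁ = 2769/23.
Back-substitute into (2): P₂ = (169 + 2×2769/23) / 13 = 725/23.

P₁ = 2769/23, P₂ = 725/23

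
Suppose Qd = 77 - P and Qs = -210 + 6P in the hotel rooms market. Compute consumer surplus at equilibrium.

Equilibrium: 77 - P = -210 + 6P gives P* = 41, Q* = 36.
Demand choke price (Qd = 0): P = 77.
CS = ½(77 − 41)(36) = 648.

Consumer surplus = 648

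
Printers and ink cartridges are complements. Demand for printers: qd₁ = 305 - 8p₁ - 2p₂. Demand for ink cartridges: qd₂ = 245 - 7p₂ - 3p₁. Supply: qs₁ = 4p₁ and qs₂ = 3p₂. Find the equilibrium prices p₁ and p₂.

Market 1: 305 - 8p₁ - 2p₂ = 4p₁ → 12p₁ + 2p₂ = 305.
Market 2: 10p₂ + 3p₁ = 245.
Eliminating p₂: 10×(1) − 2×(2) gives 114p₁ = 2560, so p₁ = 1280/57.
Back-substitute into (2): p₂ = (245 − 3×1280/57) / 10 = 675/38.

p₁ = 1280/57, p₂ = 675/38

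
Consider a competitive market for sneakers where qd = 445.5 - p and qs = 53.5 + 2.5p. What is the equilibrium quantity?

q* = 333.5

Set qd = qs: 445.5 - p = 53.5 + 2.5p.
392 = 3.5p, so p* = 112.
q* = 445.5 − 1(112) = 333.5.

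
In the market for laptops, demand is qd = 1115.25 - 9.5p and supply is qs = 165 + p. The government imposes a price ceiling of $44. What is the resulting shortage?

Equilibrium price would be p* = 90.5, so the ceiling at 44 binds.
At p = 44: qd = 1115.25 − 9.5(44) = 697.25, qs = 165 + 1(44) = 209.
Shortage = 697.25 − 209 = 488.25.

Shortage = 488.25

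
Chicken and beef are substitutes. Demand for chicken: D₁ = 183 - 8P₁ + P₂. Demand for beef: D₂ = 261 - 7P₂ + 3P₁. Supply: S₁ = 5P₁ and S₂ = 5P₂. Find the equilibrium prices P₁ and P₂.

Market 1: 183 - 8P₁ + P₂ = 5P₁ → 13P₁ - P₂ = 183.
Market 2: 12P₂ - 3P₁ = 261.
Eliminating P₂: 12×(1) + 1×(2) gives 153P₁ = 2457, so P₁ = 273/17.
Back-substitute into (2): P₂ = (261 + 3×273/17) / 12 = 438/17.

P₁ = 273/17, P₂ = 438/17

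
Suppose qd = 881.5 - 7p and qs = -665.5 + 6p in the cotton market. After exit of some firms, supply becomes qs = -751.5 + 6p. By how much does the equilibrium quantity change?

Δq = -602/13

Original equilibrium: p* = 119, q* = 48.5.
New equilibrium: 881.5 - 7p = -751.5 + 6p, so 1633 = 13p and p' = 1633/13; q' = 881.5 − 7(1633/13) = 57/26.
Change in quantity: 57/26 − 48.5 = -602/13.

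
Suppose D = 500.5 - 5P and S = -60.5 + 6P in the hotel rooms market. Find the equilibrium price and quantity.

Set D = S: 500.5 - 5P = -60.5 + 6P.
561 = 11P, so P* = 51.
Q* = 500.5 − 5(51) = 245.5.

P* = 51, Q* = 245.5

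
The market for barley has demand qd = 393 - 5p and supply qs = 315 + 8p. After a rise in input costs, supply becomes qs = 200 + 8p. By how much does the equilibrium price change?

Original equilibrium: p* = 6, q* = 363.
New equilibrium: 393 - 5p = 200 + 8p, so 193 = 13p and p' = 193/13; q' = 393 − 5(193/13) = 4144/13.
Change in price: 193/13 − 6 = 115/13.

Δp = 115/13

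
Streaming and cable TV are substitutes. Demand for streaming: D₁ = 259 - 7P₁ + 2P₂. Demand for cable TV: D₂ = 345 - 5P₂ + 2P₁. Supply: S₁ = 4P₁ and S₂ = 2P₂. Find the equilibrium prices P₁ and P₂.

Market 1: 259 - 7P₁ + 2P₂ = 4P₁ → 11P₁ - 2P₂ = 259.
Market 2: 7P₂ - 2P₁ = 345.
Eliminating P₂: 7×(1) + 2×(2) gives 73P₁ = 2503, so P₁ = 2503/73.
Back-substitute into (2): P₂ = (345 + 2×2503/73) / 7 = 4313/73.

P₁ = 2503/73, P₂ = 4313/73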